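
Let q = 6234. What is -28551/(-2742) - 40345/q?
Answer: 5613412/1424469 ≈ 3.9407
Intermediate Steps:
-28551/(-2742) - 40345/q = -28551/(-2742) - 40345/6234 = -28551*(-1/2742) - 40345*1/6234 = 9517/914 - 40345/6234 = 5613412/1424469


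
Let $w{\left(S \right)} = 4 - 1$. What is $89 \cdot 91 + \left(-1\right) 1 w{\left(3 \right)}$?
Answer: $8096$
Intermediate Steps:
$w{\left(S \right)} = 3$ ($w{\left(S \right)} = 4 - 1 = 3$)
$89 \cdot 91 + \left(-1\right) 1 w{\left(3 \right)} = 89 \cdot 91 + \left(-1\right) 1 \cdot 3 = 8099 - 3 = 8096$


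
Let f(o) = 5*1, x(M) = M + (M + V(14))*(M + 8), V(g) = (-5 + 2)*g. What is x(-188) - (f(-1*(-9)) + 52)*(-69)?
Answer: 45145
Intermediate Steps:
V(g) = -3*g
x(M) = M + (-42 + M)*(8 + M) (x(M) = M + (M - 3*14)*(M + 8) = M + (M - 42)*(8 + M) = M + (-42 + M)*(8 + M))
f(o) = 5
x(-188) - (f(-1*(-9)) + 52)*(-69) = (-336 + (-188)² - 33*(-188)) - (5 + 52)*(-69) = (-336 + 35344 + 6204) - 57*(-69) = 41212 - 1*(-3933) = 41212 + 3933 = 45145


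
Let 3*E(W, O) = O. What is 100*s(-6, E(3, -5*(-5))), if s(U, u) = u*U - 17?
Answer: -6700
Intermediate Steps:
E(W, O) = O/3
s(U, u) = -17 + U*u (s(U, u) = U*u - 17 = -17 + U*u)
100*s(-6, E(3, -5*(-5))) = 100*(-17 - 2*(-5*(-5))) = 100*(-17 - 2*25) = 100*(-17 - 6*25/3) = 100*(-17 - 50) = 100*(-67) = -6700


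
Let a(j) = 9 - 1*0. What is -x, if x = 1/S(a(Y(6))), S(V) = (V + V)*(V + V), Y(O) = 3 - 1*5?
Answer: -1/324 ≈ -0.0030864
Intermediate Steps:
Y(O) = -2 (Y(O) = 3 - 5 = -2)
a(j) = 9 (a(j) = 9 + 0 = 9)
S(V) = 4*V² (S(V) = (2*V)*(2*V) = 4*V²)
x = 1/324 (x = 1/(4*9²) = 1/(4*81) = 1/324 ≈ 0.0030864)
-x = -1*1/324 = -1/324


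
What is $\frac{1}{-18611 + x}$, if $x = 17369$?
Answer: $- \frac{1}{1242} \approx -0.00080515$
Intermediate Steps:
$\frac{1}{-18611 + x} = \frac{1}{-18611 + 17369} = \frac{1}{-1242} = - \frac{1}{1242}$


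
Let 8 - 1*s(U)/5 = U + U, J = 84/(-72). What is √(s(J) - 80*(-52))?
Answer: 19*√105/3 ≈ 64.897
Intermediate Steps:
J = -7/6 (J = 84*(-1/72) = -7/6 ≈ -1.1667)
s(U) = 40 - 10*U (s(U) = 40 - 5*(U + U) = 40 - 10*U)
√(s(J) - 80*(-52)) = √((40 - 10*(-7/6)) - 80*(-52)) = √((40 + 35/3) + 4160) = √(155/3 + 4160) = √(12635/3) = 19*√105/3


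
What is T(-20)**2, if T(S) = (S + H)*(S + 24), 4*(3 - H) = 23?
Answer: 8281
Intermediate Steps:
H = -11/4 (H = 3 - 1/4*23 = 3 - 23/4 = -11/4 ≈ -2.7500)
T(S) = (24 + S)*(-11/4 + S) (T(S) = (S - 11/4)*(S + 24) = (-11/4 + S)*(24 + S) = (24 + S)*(-11/4 + S))
T(-20)**2 = (-66 + (-20)**2 + (85/4)*(-20))**2 = (-66 + 400 - 425)**2 = (-91)**2 = 8281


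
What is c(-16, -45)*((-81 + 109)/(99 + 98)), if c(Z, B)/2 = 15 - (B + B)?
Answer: 5880/197 ≈ 29.848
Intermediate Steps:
c(Z, B) = 30 - 4*B (c(Z, B) = 2*(15 - (B + B)) = 2*(15 - 2*B) = 30 - 4*B)
c(-16, -45)*((-81 + 109)/(99 + 98)) = (30 - 4*(-45))*((-81 + 109)/(99 + 98)) = (30 + 180)*(28/197) = 210*(28*(1/197)) = 210*(28/197) = 5880/197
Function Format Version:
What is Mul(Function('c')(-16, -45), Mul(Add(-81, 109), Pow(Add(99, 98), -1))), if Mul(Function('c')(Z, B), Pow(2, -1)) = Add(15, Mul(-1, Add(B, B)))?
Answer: Rational(5880, 197) ≈ 29.848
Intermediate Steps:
Function('c')(Z, B) = Add(30, Mul(-4, B)) (Function('c')(Z, B) = Mul(2, Add(15, Mul(-1, Add(B, B)))) = Mul(2, Add(15, Mul(-1, Mul(2, B)))) = Mul(2, Add(15, Mul(-2, B))) = Add(30, Mul(-4, B)))
Mul(Function('c')(-16, -45), Mul(Add(-81, 109), Pow(Add(99, 98), -1))) = Mul(Add(30, Mul(-4, -45)), Mul(Add(-81, 109), Pow(Add(99, 98), -1))) = Mul(Add(30, 180), Mul(28, Pow(197, -1))) = Mul(210, Mul(28, Rational(1, 197))) = Mul(210, Rational(28, 197)) = Rational(5880, 197)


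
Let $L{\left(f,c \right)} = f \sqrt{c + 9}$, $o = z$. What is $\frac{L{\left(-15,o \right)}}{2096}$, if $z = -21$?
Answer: $- \frac{15 i \sqrt{3}}{1048} \approx - 0.024791 i$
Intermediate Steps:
$o = -21$
$L{\left(f,c \right)} = f \sqrt{9 + c}$
$\frac{L{\left(-15,o \right)}}{2096} = \frac{\left(-15\right) \sqrt{9 - 21}}{2096} = - 15 \sqrt{-12} \cdot \frac{1}{2096} = - 15 \cdot 2 i \sqrt{3} \cdot \frac{1}{2096} = - 30 i \sqrt{3} \cdot \frac{1}{2096} = - \frac{15 i \sqrt{3}}{1048}$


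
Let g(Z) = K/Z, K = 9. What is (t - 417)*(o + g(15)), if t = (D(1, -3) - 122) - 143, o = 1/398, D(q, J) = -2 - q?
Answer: -164263/398 ≈ -412.72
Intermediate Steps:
o = 1/398 ≈ 0.0025126
g(Z) = 9/Z
t = -268 (t = ((-2 - 1*1) - 122) - 143 = ((-2 - 1) - 122) - 143 = (-3 - 122) - 143 = -125 - 143 = -268)
(t - 417)*(o + g(15)) = (-268 - 417)*(1/398 + 9/15) = -685*(1/398 + 9*(1/15)) = -685*(1/398 + ⅗) = -685*1199/1990 = -164263/398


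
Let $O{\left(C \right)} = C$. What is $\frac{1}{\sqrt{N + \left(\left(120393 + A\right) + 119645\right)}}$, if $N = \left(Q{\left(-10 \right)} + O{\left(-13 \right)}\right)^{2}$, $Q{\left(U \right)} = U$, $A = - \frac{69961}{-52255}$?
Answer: $\frac{\sqrt{656892303521230}}{12570898546} \approx 0.0020388$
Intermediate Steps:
$A = \frac{69961}{52255}$ ($A = \left(-69961\right) \left(- \frac{1}{52255}\right) = \frac{69961}{52255} \approx 1.3388$)
$N = 529$ ($N = \left(-10 - 13\right)^{2} = \left(-23\right)^{2} = 529$)
$\frac{1}{\sqrt{N + \left(\left(120393 + A\right) + 119645\right)}} = \frac{1}{\sqrt{529 + \left(\left(120393 + \frac{69961}{52255}\right) + 119645\right)}} = \frac{1}{\sqrt{529 + \left(\frac{6291206176}{52255} + 119645\right)}} = \frac{1}{\sqrt{529 + \frac{12543255651}{52255}}} = \frac{1}{\sqrt{\frac{12570898546}{52255}}} = \frac{1}{\frac{1}{52255} \sqrt{656892303521230}} = \frac{\sqrt{656892303521230}}{12570898546}$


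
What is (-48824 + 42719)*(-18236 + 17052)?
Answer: 7228320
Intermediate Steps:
(-48824 + 42719)*(-18236 + 17052) = -6105*(-1184) = 7228320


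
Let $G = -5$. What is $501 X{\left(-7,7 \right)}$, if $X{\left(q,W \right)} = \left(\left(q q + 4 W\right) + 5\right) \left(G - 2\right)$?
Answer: $-287574$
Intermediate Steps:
$X{\left(q,W \right)} = -35 - 28 W - 7 q^{2}$ ($X{\left(q,W \right)} = \left(\left(q q + 4 W\right) + 5\right) \left(-5 - 2\right) = \left(\left(q^{2} + 4 W\right) + 5\right) \left(-7\right) = \left(5 + q^{2} + 4 W\right) \left(-7\right) = -35 - 28 W - 7 q^{2}$)
$501 X{\left(-7,7 \right)} = 501 \left(-35 - 196 - 7 \left(-7\right)^{2}\right) = 501 \left(-35 - 196 - 343\right) = 501 \left(-574\right) = -287574$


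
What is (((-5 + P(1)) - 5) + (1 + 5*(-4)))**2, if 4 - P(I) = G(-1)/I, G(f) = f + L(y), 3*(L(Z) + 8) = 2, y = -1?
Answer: 2500/9 ≈ 277.78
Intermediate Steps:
L(Z) = -22/3 (L(Z) = -8 + (1/3)*2 = -8 + 2/3 = -22/3)
G(f) = -22/3 + f (G(f) = f - 22/3 = -22/3 + f)
P(I) = 4 + 25/(3*I) (P(I) = 4 - (-22/3 - 1)/I = 4 - (-25)/(3*I) = 4 + 25/(3*I))
(((-5 + P(1)) - 5) + (1 + 5*(-4)))**2 = (((-5 + (4 + (25/3)/1)) - 5) + (1 + 5*(-4)))**2 = (((-5 + (4 + (25/3)*1)) - 5) + (1 - 20))**2 = (((-5 + (4 + 25/3)) - 5) - 19)**2 = (((-5 + 37/3) - 5) - 19)**2 = ((22/3 - 5) - 19)**2 = (7/3 - 19)**2 = (-50/3)**2 = 2500/9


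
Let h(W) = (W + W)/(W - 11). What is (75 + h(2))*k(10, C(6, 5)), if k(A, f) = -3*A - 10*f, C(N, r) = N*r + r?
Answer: -254980/9 ≈ -28331.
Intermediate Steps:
C(N, r) = r + N*r
k(A, f) = -10*f - 3*A
h(W) = 2*W/(-11 + W) (h(W) = (2*W)/(-11 + W) = 2*W/(-11 + W))
(75 + h(2))*k(10, C(6, 5)) = (75 + 2*2/(-11 + 2))*(-50*(1 + 6) - 3*10) = (75 + 2*2/(-9))*(-50*7 - 30) = (75 + 2*2*(-⅑))*(-10*35 - 30) = (75 - 4/9)*(-350 - 30) = (671/9)*(-380) = -254980/9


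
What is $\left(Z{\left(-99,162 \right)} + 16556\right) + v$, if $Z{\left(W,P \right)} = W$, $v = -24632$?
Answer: $-8175$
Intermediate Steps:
$\left(Z{\left(-99,162 \right)} + 16556\right) + v = \left(-99 + 16556\right) - 24632 = 16457 - 24632 = -8175$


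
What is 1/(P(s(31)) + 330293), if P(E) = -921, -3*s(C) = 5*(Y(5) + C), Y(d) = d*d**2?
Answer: 1/329372 ≈ 3.0361e-6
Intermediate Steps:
Y(d) = d**3
s(C) = -625/3 - 5*C/3 (s(C) = -5*(5**3 + C)/3 = -5*(125 + C)/3 = -(625 + 5*C)/3 = -625/3 - 5*C/3)
1/(P(s(31)) + 330293) = 1/(-921 + 330293) = 1/329372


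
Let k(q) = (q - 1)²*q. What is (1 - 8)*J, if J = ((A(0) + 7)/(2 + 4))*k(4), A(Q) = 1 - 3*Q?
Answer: -336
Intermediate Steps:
k(q) = q*(-1 + q)² (k(q) = (-1 + q)²*q = q*(-1 + q)²)
J = 48 (J = (((1 - 3*0) + 7)/(2 + 4))*(4*(-1 + 4)²) = (((1 + 0) + 7)/6)*(4*3²) = ((1 + 7)*(⅙))*(4*9) = (8*(⅙))*36 = (4/3)*36 = 48)
(1 - 8)*J = (1 - 8)*48 = -7*48 = -336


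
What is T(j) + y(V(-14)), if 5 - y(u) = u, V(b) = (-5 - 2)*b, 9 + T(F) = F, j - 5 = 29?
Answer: -68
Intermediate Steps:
j = 34 (j = 5 + 29 = 34)
T(F) = -9 + F
V(b) = -7*b
y(u) = 5 - u
T(j) + y(V(-14)) = (-9 + 34) + (5 - (-7)*(-14)) = 25 + (5 - 1*98) = 25 + (5 - 98) = 25 - 93 = -68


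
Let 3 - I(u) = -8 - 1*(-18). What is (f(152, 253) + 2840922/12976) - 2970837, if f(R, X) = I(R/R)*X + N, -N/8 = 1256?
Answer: -19350051667/6488 ≈ -2.9824e+6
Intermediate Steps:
N = -10048 (N = -8*1256 = -10048)
I(u) = -7 (I(u) = 3 - (-8 - 1*(-18)) = 3 - (-8 + 18) = 3 - 1*10 = 3 - 10 = -7)
f(R, X) = -10048 - 7*X (f(R, X) = -7*X - 10048 = -10048 - 7*X)
(f(152, 253) + 2840922/12976) - 2970837 = ((-10048 - 7*253) + 2840922/12976) - 2970837 = ((-10048 - 1771) + 2840922*(1/12976)) - 2970837 = (-11819 + 1420461/6488) - 2970837 = -75261211/6488 - 2970837 = -19350051667/6488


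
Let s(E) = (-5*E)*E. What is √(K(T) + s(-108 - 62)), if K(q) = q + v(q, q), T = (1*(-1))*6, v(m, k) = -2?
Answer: 2*I*√36127 ≈ 380.14*I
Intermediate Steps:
T = -6 (T = -1*6 = -6)
s(E) = -5*E²
K(q) = -2 + q (K(q) = q - 2 = -2 + q)
√(K(T) + s(-108 - 62)) = √((-2 - 6) - 5*(-108 - 62)²) = √(-8 - 5*(-170)²) = √(-8 - 5*28900) = √(-8 - 144500) = √(-144508) = 2*I*√36127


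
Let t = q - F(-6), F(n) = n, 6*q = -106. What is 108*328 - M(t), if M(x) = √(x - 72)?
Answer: 35424 - I*√753/3 ≈ 35424.0 - 9.1469*I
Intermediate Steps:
q = -53/3 (q = (⅙)*(-106) = -53/3 ≈ -17.667)
t = -35/3 (t = -53/3 - 1*(-6) = -53/3 + 6 = -35/3 ≈ -11.667)
M(x) = √(-72 + x)
108*328 - M(t) = 108*328 - √(-72 - 35/3) = 35424 - √(-251/3) = 35424 - I*√753/3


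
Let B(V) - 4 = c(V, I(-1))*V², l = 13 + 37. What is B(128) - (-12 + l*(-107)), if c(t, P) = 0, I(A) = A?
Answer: 5366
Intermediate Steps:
l = 50
B(V) = 4 (B(V) = 4 + 0*V² = 4 + 0 = 4)
B(128) - (-12 + l*(-107)) = 4 - (-12 + 50*(-107)) = 4 - (-12 - 5350) = 4 - 1*(-5362) = 4 + 5362 = 5366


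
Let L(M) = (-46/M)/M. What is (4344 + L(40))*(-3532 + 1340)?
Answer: -476099249/50 ≈ -9.5220e+6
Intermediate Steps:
L(M) = -46/M²
(4344 + L(40))*(-3532 + 1340) = (4344 - 46/40²)*(-3532 + 1340) = (4344 - 46*1/1600)*(-2192) = (4344 - 23/800)*(-2192) = (3475177/800)*(-2192) = -476099249/50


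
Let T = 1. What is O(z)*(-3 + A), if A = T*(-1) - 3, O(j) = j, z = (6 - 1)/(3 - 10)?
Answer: 5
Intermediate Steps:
z = -5/7 (z = 5/(-7) = 5*(-⅐) = -5/7 ≈ -0.71429)
A = -4 (A = 1*(-1) - 3 = -1 - 3 = -4)
O(z)*(-3 + A) = -5*(-3 - 4)/7 = -5/7*(-7) = 5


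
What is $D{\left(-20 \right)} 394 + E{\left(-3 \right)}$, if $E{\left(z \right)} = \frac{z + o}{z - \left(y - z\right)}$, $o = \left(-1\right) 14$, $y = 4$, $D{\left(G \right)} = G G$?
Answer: $\frac{1576017}{10} \approx 1.576 \cdot 10^{5}$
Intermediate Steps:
$D{\left(G \right)} = G^{2}$
$o = -14$
$E{\left(z \right)} = \frac{-14 + z}{-4 + 2 z}$ ($E{\left(z \right)} = \frac{z - 14}{z + \left(z - 4\right)} = \frac{-14 + z}{z + \left(z - 4\right)} = \frac{-14 + z}{z + \left(-4 + z\right)} = \frac{-14 + z}{-4 + 2 z}$)
$D{\left(-20 \right)} 394 + E{\left(-3 \right)} = \left(-20\right)^{2} \cdot 394 + \frac{-14 - 3}{2 \left(-2 - 3\right)} = 400 \cdot 394 + \frac{1}{2} \frac{1}{-5} \left(-17\right) = 157600 + \frac{1}{2} \left(- \frac{1}{5}\right) \left(-17\right) = 157600 + \frac{17}{10} = \frac{1576017}{10}$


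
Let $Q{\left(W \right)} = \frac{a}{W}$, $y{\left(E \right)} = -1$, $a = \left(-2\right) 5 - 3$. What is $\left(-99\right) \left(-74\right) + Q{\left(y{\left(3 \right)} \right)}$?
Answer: $7339$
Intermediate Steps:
$a = -13$ ($a = -10 - 3 = -13$)
$Q{\left(W \right)} = - \frac{13}{W}$
$\left(-99\right) \left(-74\right) + Q{\left(y{\left(3 \right)} \right)} = \left(-99\right) \left(-74\right) - \frac{13}{-1} = 7326 - -13 = 7326 + 13 = 7339$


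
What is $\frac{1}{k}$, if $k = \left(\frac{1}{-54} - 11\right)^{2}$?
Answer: $\frac{2916}{354025} \approx 0.0082367$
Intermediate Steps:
$k = \frac{354025}{2916}$ ($k = \left(- \frac{1}{54} - 11\right)^{2} = \left(- \frac{595}{54}\right)^{2} = \frac{354025}{2916} \approx 121.41$)
$\frac{1}{k} = \frac{1}{\frac{354025}{2916}} = \frac{2916}{354025}$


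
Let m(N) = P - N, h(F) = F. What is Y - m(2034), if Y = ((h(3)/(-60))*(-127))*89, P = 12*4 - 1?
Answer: 51043/20 ≈ 2552.1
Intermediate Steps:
P = 47 (P = 48 - 1 = 47)
Y = 11303/20 (Y = ((3/(-60))*(-127))*89 = ((3*(-1/60))*(-127))*89 = -1/20*(-127)*89 = (127/20)*89 = 11303/20 ≈ 565.15)
m(N) = 47 - N
Y - m(2034) = 11303/20 - (47 - 1*2034) = 11303/20 - (47 - 2034) = 11303/20 - 1*(-1987) = 11303/20 + 1987 = 51043/20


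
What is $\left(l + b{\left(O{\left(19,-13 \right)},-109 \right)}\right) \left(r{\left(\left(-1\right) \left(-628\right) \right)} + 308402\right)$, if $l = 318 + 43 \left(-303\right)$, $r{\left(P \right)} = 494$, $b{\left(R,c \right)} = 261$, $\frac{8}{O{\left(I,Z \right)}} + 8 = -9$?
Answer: $-3845755200$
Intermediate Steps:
$O{\left(I,Z \right)} = - \frac{8}{17}$ ($O{\left(I,Z \right)} = \frac{8}{-8 - 9} = \frac{8}{-17} = 8 \left(- \frac{1}{17}\right) = - \frac{8}{17}$)
$l = -12711$ ($l = 318 - 13029 = -12711$)
$\left(l + b{\left(O{\left(19,-13 \right)},-109 \right)}\right) \left(r{\left(\left(-1\right) \left(-628\right) \right)} + 308402\right) = \left(-12711 + 261\right) \left(494 + 308402\right) = \left(-12450\right) 308896 = -3845755200$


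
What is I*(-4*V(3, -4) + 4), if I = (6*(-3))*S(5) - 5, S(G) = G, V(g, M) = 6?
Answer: 1900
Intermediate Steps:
I = -95 (I = (6*(-3))*5 - 5 = -18*5 - 5 = -90 - 5 = -95)
I*(-4*V(3, -4) + 4) = -95*(-4*6 + 4) = -95*(-24 + 4) = -95*(-20) = 1900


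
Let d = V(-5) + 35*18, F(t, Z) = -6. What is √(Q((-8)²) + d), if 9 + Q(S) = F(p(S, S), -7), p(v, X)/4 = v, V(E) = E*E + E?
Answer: √635 ≈ 25.199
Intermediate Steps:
V(E) = E + E² (V(E) = E² + E = E + E²)
p(v, X) = 4*v
Q(S) = -15 (Q(S) = -9 - 6 = -15)
d = 650 (d = -5*(1 - 5) + 35*18 = -5*(-4) + 630 = 20 + 630 = 650)
√(Q((-8)²) + d) = √(-15 + 650) = √635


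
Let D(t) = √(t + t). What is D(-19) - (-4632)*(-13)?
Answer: -60216 + I*√38 ≈ -60216.0 + 6.1644*I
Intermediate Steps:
D(t) = √2*√t (D(t) = √(2*t) = √2*√t)
D(-19) - (-4632)*(-13) = √2*√(-19) - (-4632)*(-13) = √2*(I*√19) - 386*156 = I*√38 - 60216 = -60216 + I*√38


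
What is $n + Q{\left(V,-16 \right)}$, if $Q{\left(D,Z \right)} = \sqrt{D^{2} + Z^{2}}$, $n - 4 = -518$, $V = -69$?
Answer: $-514 + \sqrt{5017} \approx -443.17$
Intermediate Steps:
$n = -514$ ($n = 4 - 518 = -514$)
$n + Q{\left(V,-16 \right)} = -514 + \sqrt{\left(-69\right)^{2} + \left(-16\right)^{2}} = -514 + \sqrt{4761 + 256} = -514 + \sqrt{5017}$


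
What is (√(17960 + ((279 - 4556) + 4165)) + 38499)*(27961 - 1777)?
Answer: 1008057816 + 52368*√4462 ≈ 1.0116e+9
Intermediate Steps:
(√(17960 + ((279 - 4556) + 4165)) + 38499)*(27961 - 1777) = (√(17960 + (-4277 + 4165)) + 38499)*26184 = (√(17960 - 112) + 38499)*26184 = (√17848 + 38499)*26184 = (2*√4462 + 38499)*26184 = (38499 + 2*√4462)*26184 = 1008057816 + 52368*√4462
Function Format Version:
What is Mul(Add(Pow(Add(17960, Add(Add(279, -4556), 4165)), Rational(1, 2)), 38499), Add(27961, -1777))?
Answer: Add(1008057816, Mul(52368, Pow(4462, Rational(1, 2)))) ≈ 1.0116e+9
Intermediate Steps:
Mul(Add(Pow(Add(17960, Add(Add(279, -4556), 4165)), Rational(1, 2)), 38499), Add(27961, -1777)) = Mul(Add(Pow(Add(17960, Add(-4277, 4165)), Rational(1, 2)), 38499), 26184) = Mul(Add(Pow(Add(17960, -112), Rational(1, 2)), 38499), 26184) = Mul(Add(Pow(17848, Rational(1, 2)), 38499), 26184) = Mul(Add(Mul(2, Pow(4462, Rational(1, 2))), 38499), 26184) = Mul(Add(38499, Mul(2, Pow(4462, Rational(1, 2)))), 26184) = Add(1008057816, Mul(52368, Pow(4462, Rational(1, 2))))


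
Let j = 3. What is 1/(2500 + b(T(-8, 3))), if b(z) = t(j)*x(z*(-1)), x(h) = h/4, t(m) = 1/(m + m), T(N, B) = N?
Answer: 3/7501 ≈ 0.00039995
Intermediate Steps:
t(m) = 1/(2*m)
x(h) = h/4 (x(h) = h*(¼) = h/4)
b(z) = -z/24 (b(z) = ((½)/3)*((z*(-1))/4) = ((½)*(⅓))*((-z)/4) = (-z/4)/6 = -z/24)
1/(2500 + b(T(-8, 3))) = 1/(2500 - 1/24*(-8)) = 1/(2500 + ⅓) = 1/(7501/3) = 3/7501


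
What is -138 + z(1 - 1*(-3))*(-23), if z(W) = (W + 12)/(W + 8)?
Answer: -506/3 ≈ -168.67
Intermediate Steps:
z(W) = (12 + W)/(8 + W)
-138 + z(1 - 1*(-3))*(-23) = -138 + ((12 + (1 - 1*(-3)))/(8 + (1 - 1*(-3))))*(-23) = -138 + ((12 + (1 + 3))/(8 + (1 + 3)))*(-23) = -138 + ((12 + 4)/(8 + 4))*(-23) = -138 + (16/12)*(-23) = -138 + ((1/12)*16)*(-23) = -138 + (4/3)*(-23) = -138 - 92/3 = -506/3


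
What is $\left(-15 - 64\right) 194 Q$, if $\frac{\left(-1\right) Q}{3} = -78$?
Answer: $-3586284$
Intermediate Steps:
$Q = 234$ ($Q = \left(-3\right) \left(-78\right) = 234$)
$\left(-15 - 64\right) 194 Q = \left(-15 - 64\right) 194 \cdot 234 = \left(-79\right) 194 \cdot 234 = \left(-15326\right) 234 = -3586284$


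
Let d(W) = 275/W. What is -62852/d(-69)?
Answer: 4336788/275 ≈ 15770.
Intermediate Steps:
-62852/d(-69) = -62852/(275/(-69)) = -62852/(275*(-1/69)) = -62852/(-275/69) = -62852*(-69/275) = 4336788/275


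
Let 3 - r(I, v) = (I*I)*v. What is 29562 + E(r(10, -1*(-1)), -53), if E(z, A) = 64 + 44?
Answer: 29670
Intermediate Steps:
r(I, v) = 3 - v*I**2 (r(I, v) = 3 - I*I*v = 3 - I**2*v = 3 - v*I**2)
E(z, A) = 108
29562 + E(r(10, -1*(-1)), -53) = 29562 + 108 = 29670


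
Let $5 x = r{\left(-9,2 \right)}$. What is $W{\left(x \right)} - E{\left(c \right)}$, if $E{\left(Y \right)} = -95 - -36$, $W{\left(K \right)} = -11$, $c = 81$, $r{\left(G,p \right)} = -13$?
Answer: $48$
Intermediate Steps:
$x = - \frac{13}{5}$ ($x = \frac{1}{5} \left(-13\right) = - \frac{13}{5} \approx -2.6$)
$E{\left(Y \right)} = -59$ ($E{\left(Y \right)} = -95 + 36 = -59$)
$W{\left(x \right)} - E{\left(c \right)} = -11 - -59 = -11 + 59 = 48$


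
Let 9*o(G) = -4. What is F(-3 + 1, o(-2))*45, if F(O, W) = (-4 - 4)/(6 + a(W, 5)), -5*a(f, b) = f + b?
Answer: -16200/229 ≈ -70.742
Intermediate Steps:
a(f, b) = -b/5 - f/5 (a(f, b) = -(f + b)/5 = -(b + f)/5 = -b/5 - f/5)
o(G) = -4/9 (o(G) = (⅑)*(-4) = -4/9)
F(O, W) = -8/(5 - W/5) (F(O, W) = (-4 - 4)/(6 + (-⅕*5 - W/5)) = -8/(6 + (-1 - W/5)) = -8/(5 - W/5))
F(-3 + 1, o(-2))*45 = (40/(-25 - 4/9))*45 = (40/(-229/9))*45 = (40*(-9/229))*45 = -360/229*45 = -16200/229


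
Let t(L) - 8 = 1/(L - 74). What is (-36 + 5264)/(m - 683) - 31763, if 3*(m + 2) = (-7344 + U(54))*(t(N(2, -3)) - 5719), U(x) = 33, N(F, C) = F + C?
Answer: -33153554748281/1043779087 ≈ -31763.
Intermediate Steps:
N(F, C) = C + F
t(L) = 8 + 1/(-74 + L) (t(L) = 8 + 1/(L - 74) = 8 + 1/(-74 + L))
m = 1043830312/75 (m = -2 + ((-7344 + 33)*((-591 + 8*(-3 + 2))/(-74 + (-3 + 2)) - 5719))/3 = -2 + (-7311*((-591 + 8*(-1))/(-74 - 1) - 5719))/3 = -2 + (-7311*((-591 - 8)/(-75) - 5719))/3 = -2 + (-7311*(-1/75*(-599) - 5719))/3 = -2 + (-7311*(599/75 - 5719))/3 = -2 + (-7311*(-428326/75))/3 = -2 + (⅓)*(1043830462/25) = -2 + 1043830462/75 = 1043830312/75 ≈ 1.3918e+7)
(-36 + 5264)/(m - 683) - 31763 = (-36 + 5264)/(1043830312/75 - 683) - 31763 = 5228/(1043779087/75) - 31763 = 5228*(75/1043779087) - 31763 = 392100/1043779087 - 31763 = -33153554748281/1043779087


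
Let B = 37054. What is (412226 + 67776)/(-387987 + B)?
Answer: -480002/350933 ≈ -1.3678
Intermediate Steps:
(412226 + 67776)/(-387987 + B) = (412226 + 67776)/(-387987 + 37054) = 480002/(-350933) = 480002*(-1/350933) = -480002/350933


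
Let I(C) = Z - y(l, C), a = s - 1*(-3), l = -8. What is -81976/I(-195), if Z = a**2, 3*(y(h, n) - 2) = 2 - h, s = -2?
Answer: 245928/13 ≈ 18918.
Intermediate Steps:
y(h, n) = 8/3 - h/3 (y(h, n) = 2 + (2 - h)/3 = 2 + (2/3 - h/3) = 8/3 - h/3)
a = 1 (a = -2 - 1*(-3) = -2 + 3 = 1)
Z = 1 (Z = 1**2 = 1)
I(C) = -13/3 (I(C) = 1 - (8/3 - 1/3*(-8)) = 1 - (8/3 + 8/3) = 1 - 1*16/3 = 1 - 16/3 = -13/3)
-81976/I(-195) = -81976/(-13/3) = -81976*(-3/13) = 245928/13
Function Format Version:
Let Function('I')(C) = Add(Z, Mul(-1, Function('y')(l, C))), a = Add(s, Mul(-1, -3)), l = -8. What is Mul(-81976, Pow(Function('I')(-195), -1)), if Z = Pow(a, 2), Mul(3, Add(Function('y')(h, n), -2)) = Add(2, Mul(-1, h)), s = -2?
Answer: Rational(245928, 13) ≈ 18918.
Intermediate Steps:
Function('y')(h, n) = Add(Rational(8, 3), Mul(Rational(-1, 3), h)) (Function('y')(h, n) = Add(2, Mul(Rational(1, 3), Add(2, Mul(-1, h)))) = Add(2, Add(Rational(2, 3), Mul(Rational(-1, 3), h))) = Add(Rational(8, 3), Mul(Rational(-1, 3), h)))
a = 1 (a = Add(-2, Mul(-1, -3)) = Add(-2, 3) = 1)
Z = 1 (Z = Pow(1, 2) = 1)
Function('I')(C) = Rational(-13, 3) (Function('I')(C) = Add(1, Mul(-1, Add(Rational(8, 3), Mul(Rational(-1, 3), -8)))) = Add(1, Mul(-1, Add(Rational(8, 3), Rational(8, 3)))) = Add(1, Mul(-1, Rational(16, 3))) = Add(1, Rational(-16, 3)) = Rational(-13, 3))
Mul(-81976, Pow(Function('I')(-195), -1)) = Mul(-81976, Pow(Rational(-13, 3), -1)) = Mul(-81976, Rational(-3, 13)) = Rational(245928, 13)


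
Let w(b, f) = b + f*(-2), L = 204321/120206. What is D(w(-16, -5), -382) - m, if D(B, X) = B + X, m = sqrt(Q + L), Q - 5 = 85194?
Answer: -388 - sqrt(1231106014674890)/120206 ≈ -679.89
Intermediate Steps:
Q = 85199 (Q = 5 + 85194 = 85199)
L = 204321/120206 (L = 204321*(1/120206) = 204321/120206 ≈ 1.6998)
w(b, f) = b - 2*f
m = sqrt(1231106014674890)/120206 (m = sqrt(85199 + 204321/120206) = sqrt(10241635315/120206) = sqrt(1231106014674890)/120206 ≈ 291.89)
D(w(-16, -5), -382) - m = ((-16 - 2*(-5)) - 382) - sqrt(1231106014674890)/120206 = ((-16 + 10) - 382) - sqrt(1231106014674890)/120206 = (-6 - 382) - sqrt(1231106014674890)/120206 = -388 - sqrt(1231106014674890)/120206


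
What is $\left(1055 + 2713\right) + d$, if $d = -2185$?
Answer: $1583$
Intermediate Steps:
$\left(1055 + 2713\right) + d = \left(1055 + 2713\right) - 2185 = 3768 - 2185 = 1583$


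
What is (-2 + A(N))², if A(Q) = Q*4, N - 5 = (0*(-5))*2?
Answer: 324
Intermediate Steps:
N = 5 (N = 5 + (0*(-5))*2 = 5 + 0*2 = 5 + 0 = 5)
A(Q) = 4*Q
(-2 + A(N))² = (-2 + 4*5)² = (-2 + 20)² = 18² = 324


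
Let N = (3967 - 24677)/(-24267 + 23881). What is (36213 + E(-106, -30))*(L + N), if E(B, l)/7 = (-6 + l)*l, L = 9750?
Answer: 82823112165/193 ≈ 4.2914e+8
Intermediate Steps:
N = 10355/193 (N = -20710/(-386) = -20710*(-1/386) = 10355/193 ≈ 53.653)
E(B, l) = 7*l*(-6 + l) (E(B, l) = 7*((-6 + l)*l) = 7*(l*(-6 + l)) = 7*l*(-6 + l))
(36213 + E(-106, -30))*(L + N) = (36213 + 7*(-30)*(-6 - 30))*(9750 + 10355/193) = (36213 + 7*(-30)*(-36))*(1892105/193) = (36213 + 7560)*(1892105/193) = 43773*(1892105/193) = 82823112165/193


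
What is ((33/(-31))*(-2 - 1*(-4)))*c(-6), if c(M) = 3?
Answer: -198/31 ≈ -6.3871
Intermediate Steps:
((33/(-31))*(-2 - 1*(-4)))*c(-6) = ((33/(-31))*(-2 - 1*(-4)))*3 = ((33*(-1/31))*(-2 + 4))*3 = -33/31*2*3 = -66/31*3 = -198/31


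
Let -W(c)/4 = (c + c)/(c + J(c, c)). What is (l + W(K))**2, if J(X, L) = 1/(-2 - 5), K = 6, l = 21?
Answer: 275625/1681 ≈ 163.96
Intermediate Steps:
J(X, L) = -1/7 (J(X, L) = 1/(-7) = -1/7)
W(c) = -8*c/(-1/7 + c) (W(c) = -4*(c + c)/(c - 1/7) = -4*2*c/(-1/7 + c) = -8*c/(-1/7 + c))
(l + W(K))**2 = (21 - 56*6/(-1 + 7*6))**2 = (21 - 56*6/(-1 + 42))**2 = (21 - 56*6/41)**2 = (21 - 56*6*1/41)**2 = (21 - 336/41)**2 = (525/41)**2 = 275625/1681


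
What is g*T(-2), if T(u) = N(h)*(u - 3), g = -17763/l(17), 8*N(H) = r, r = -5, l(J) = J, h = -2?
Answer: -444075/136 ≈ -3265.3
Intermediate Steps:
N(H) = -5/8 (N(H) = (1/8)*(-5) = -5/8)
g = -17763/17 ≈ -1044.9
T(u) = 15/8 - 5*u/8 (T(u) = -5*(u - 3)/8 = -5*(-3 + u)/8 = 15/8 - 5*u/8)
g*T(-2) = -17763*(15/8 - 5/8*(-2))/17 = -17763*(15/8 + 5/4)/17 = -17763/17*25/8 = -444075/136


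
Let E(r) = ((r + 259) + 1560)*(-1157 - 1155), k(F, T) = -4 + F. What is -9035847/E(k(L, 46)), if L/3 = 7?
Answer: 334661/157216 ≈ 2.1287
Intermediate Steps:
L = 21 (L = 3*7 = 21)
E(r) = -4205528 - 2312*r (E(r) = ((259 + r) + 1560)*(-2312) = (1819 + r)*(-2312) = -4205528 - 2312*r)
-9035847/E(k(L, 46)) = -9035847/(-4205528 - 2312*(-4 + 21)) = -9035847/(-4205528 - 2312*17) = -9035847/(-4205528 - 39304) = -9035847/(-4244832) = -9035847*(-1/4244832) = 334661/157216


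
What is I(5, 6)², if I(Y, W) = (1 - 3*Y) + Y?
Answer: 81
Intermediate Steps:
I(Y, W) = 1 - 2*Y
I(5, 6)² = (1 - 2*5)² = (1 - 10)² = (-9)² = 81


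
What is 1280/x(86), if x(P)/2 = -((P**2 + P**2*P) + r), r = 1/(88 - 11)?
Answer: -9856/9909161 ≈ -0.00099464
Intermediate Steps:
r = 1/77 ≈ 0.012987
x(P) = -2/77 - 2*P**2 - 2*P**3 (x(P) = 2*(-((P**2 + P**2*P) + 1/77)) = 2*(-((P**2 + P**3) + 1/77)) = 2*(-(1/77 + P**2 + P**3)) = 2*(-1/77 - P**2 - P**3) = -2/77 - 2*P**2 - 2*P**3)
1280/x(86) = 1280/(-2/77 - 2*86**2 - 2*86**3) = 1280/(-2/77 - 2*7396 - 2*636056) = 1280/(-2/77 - 14792 - 1272112) = 1280/(-99091610/77) = 1280*(-77/99091610) = -9856/9909161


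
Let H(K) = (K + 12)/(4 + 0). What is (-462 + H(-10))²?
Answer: 851929/4 ≈ 2.1298e+5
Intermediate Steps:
H(K) = 3 + K/4 (H(K) = (12 + K)/4 = (12 + K)*(¼) = 3 + K/4)
(-462 + H(-10))² = (-462 + (3 + (¼)*(-10)))² = (-462 + (3 - 5/2))² = (-462 + ½)² = (-923/2)² = 851929/4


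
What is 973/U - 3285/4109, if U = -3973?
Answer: -17049362/16325057 ≈ -1.0444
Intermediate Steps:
973/U - 3285/4109 = 973/(-3973) - 3285/4109 = 973*(-1/3973) - 3285*1/4109 = -973/3973 - 3285/4109 = -17049362/16325057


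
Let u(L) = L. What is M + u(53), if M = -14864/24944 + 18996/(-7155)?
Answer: 184978142/3718215 ≈ 49.749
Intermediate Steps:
M = -12087253/3718215 (M = -14864*1/24944 + 18996*(-1/7155) = -929/1559 - 6332/2385 = -12087253/3718215 ≈ -3.2508)
M + u(53) = -12087253/3718215 + 53 = 184978142/3718215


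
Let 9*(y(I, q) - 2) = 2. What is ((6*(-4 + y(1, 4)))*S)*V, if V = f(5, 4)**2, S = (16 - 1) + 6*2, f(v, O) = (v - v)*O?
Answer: 0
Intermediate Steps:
y(I, q) = 20/9 (y(I, q) = 2 + (1/9)*2 = 2 + 2/9 = 20/9)
f(v, O) = 0 (f(v, O) = 0*O = 0)
S = 27 (S = 15 + 12 = 27)
V = 0 (V = 0**2 = 0)
((6*(-4 + y(1, 4)))*S)*V = ((6*(-4 + 20/9))*27)*0 = ((6*(-16/9))*27)*0 = -32/3*27*0 = -288*0 = 0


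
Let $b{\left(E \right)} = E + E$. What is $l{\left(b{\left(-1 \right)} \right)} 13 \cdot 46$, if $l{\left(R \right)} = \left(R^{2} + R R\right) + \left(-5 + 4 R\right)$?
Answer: $-2990$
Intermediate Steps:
$b{\left(E \right)} = 2 E$
$l{\left(R \right)} = -5 + 2 R^{2} + 4 R$ ($l{\left(R \right)} = \left(R^{2} + R^{2}\right) + \left(-5 + 4 R\right) = 2 R^{2} + \left(-5 + 4 R\right) = -5 + 2 R^{2} + 4 R$)
$l{\left(b{\left(-1 \right)} \right)} 13 \cdot 46 = \left(-5 + 2 \left(2 \left(-1\right)\right)^{2} + 4 \cdot 2 \left(-1\right)\right) 13 \cdot 46 = \left(-5 + 2 \left(-2\right)^{2} + 4 \left(-2\right)\right) 13 \cdot 46 = \left(-5 + 2 \cdot 4 - 8\right) 13 \cdot 46 = \left(-5 + 8 - 8\right) 13 \cdot 46 = \left(-5\right) 13 \cdot 46 = \left(-65\right) 46 = -2990$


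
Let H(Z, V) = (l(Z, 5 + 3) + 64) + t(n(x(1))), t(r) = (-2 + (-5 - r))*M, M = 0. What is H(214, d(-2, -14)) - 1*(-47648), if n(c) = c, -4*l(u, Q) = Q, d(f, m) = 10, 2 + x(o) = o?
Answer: 47710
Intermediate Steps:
x(o) = -2 + o
l(u, Q) = -Q/4
t(r) = 0 (t(r) = (-2 + (-5 - r))*0 = (-7 - r)*0 = 0)
H(Z, V) = 62 (H(Z, V) = (-(5 + 3)/4 + 64) + 0 = (-¼*8 + 64) + 0 = (-2 + 64) + 0 = 62 + 0 = 62)
H(214, d(-2, -14)) - 1*(-47648) = 62 - 1*(-47648) = 62 + 47648 = 47710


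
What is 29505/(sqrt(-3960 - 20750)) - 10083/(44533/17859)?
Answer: -180072297/44533 - 843*I*sqrt(24710)/706 ≈ -4043.6 - 187.7*I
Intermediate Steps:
29505/(sqrt(-3960 - 20750)) - 10083/(44533/17859) = 29505/(sqrt(-24710)) - 10083/(44533*(1/17859)) = 29505/((I*sqrt(24710))) - 10083/44533/17859 = 29505*(-I*sqrt(24710)/24710) - 10083*17859/44533 = -843*I*sqrt(24710)/706 - 180072297/44533 = -180072297/44533 - 843*I*sqrt(24710)/706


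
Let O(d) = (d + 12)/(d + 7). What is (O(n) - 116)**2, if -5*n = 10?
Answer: 12996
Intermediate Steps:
n = -2 (n = -1/5*10 = -2)
O(d) = (12 + d)/(7 + d)
(O(n) - 116)**2 = ((12 - 2)/(7 - 2) - 116)**2 = (10/5 - 116)**2 = ((1/5)*10 - 116)**2 = (2 - 116)**2 = (-114)**2 = 12996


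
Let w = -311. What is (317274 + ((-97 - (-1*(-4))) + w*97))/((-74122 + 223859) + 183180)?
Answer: 287006/332917 ≈ 0.86209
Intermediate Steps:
(317274 + ((-97 - (-1*(-4))) + w*97))/((-74122 + 223859) + 183180) = (317274 + ((-97 - (-1*(-4))) - 311*97))/((-74122 + 223859) + 183180) = (317274 + ((-97 - 4) - 30167))/(149737 + 183180) = (317274 + ((-97 - 1*4) - 30167))/332917 = (317274 + ((-97 - 4) - 30167))*(1/332917) = (317274 + (-101 - 30167))*(1/332917) = (317274 - 30268)*(1/332917) = 287006*(1/332917) = 287006/332917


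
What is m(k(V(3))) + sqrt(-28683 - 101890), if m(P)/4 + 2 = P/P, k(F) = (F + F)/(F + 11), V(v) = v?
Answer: -4 + I*sqrt(130573) ≈ -4.0 + 361.35*I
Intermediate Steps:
k(F) = 2*F/(11 + F) (k(F) = (2*F)/(11 + F) = 2*F/(11 + F))
m(P) = -4 (m(P) = -8 + 4*(P/P) = -8 + 4*1 = -8 + 4 = -4)
m(k(V(3))) + sqrt(-28683 - 101890) = -4 + sqrt(-28683 - 101890) = -4 + sqrt(-130573) = -4 + I*sqrt(130573)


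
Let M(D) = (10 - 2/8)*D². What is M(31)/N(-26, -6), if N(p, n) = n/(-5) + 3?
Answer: 62465/28 ≈ 2230.9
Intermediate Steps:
N(p, n) = 3 - n/5 (N(p, n) = n*(-⅕) + 3 = -n/5 + 3 = 3 - n/5)
M(D) = 39*D²/4 (M(D) = (10 - 2/8)*D² = (10 - 1*¼)*D² = (10 - ¼)*D² = 39*D²/4)
M(31)/N(-26, -6) = ((39/4)*31²)/(3 - ⅕*(-6)) = ((39/4)*961)/(3 + 6/5) = 37479/(4*(21/5)) = (37479/4)*(5/21) = 62465/28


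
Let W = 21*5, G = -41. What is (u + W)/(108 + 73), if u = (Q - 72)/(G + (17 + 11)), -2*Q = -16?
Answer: 1429/2353 ≈ 0.60731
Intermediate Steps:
Q = 8 (Q = -½*(-16) = 8)
W = 105
u = 64/13 (u = (8 - 72)/(-41 + (17 + 11)) = -64/(-41 + 28) = -64/(-13) = -64*(-1/13) = 64/13 ≈ 4.9231)
(u + W)/(108 + 73) = (64/13 + 105)/(108 + 73) = (1429/13)/181 = (1429/13)*(1/181) = 1429/2353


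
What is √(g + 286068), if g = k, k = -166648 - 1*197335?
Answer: I*√77915 ≈ 279.13*I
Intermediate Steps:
k = -363983 (k = -166648 - 197335 = -363983)
g = -363983
√(g + 286068) = √(-363983 + 286068) = √(-77915) = I*√77915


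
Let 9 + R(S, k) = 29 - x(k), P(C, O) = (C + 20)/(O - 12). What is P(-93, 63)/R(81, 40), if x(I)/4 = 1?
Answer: -73/816 ≈ -0.089461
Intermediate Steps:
x(I) = 4 (x(I) = 4*1 = 4)
P(C, O) = (20 + C)/(-12 + O)
R(S, k) = 16 (R(S, k) = -9 + (29 - 1*4) = -9 + (29 - 4) = -9 + 25 = 16)
P(-93, 63)/R(81, 40) = ((20 - 93)/(-12 + 63))/16 = (-73/51)*(1/16) = ((1/51)*(-73))*(1/16) = -73/51*1/16 = -73/816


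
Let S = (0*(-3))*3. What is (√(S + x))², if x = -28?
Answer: -28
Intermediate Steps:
S = 0 (S = 0*3 = 0)
(√(S + x))² = (√(0 - 28))² = (√(-28))² = (2*I*√7)² = -28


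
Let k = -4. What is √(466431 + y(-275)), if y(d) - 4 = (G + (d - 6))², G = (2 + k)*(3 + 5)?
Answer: 2*√138661 ≈ 744.74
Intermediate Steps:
G = -16 (G = (2 - 4)*(3 + 5) = -2*8 = -16)
y(d) = 4 + (-22 + d)² (y(d) = 4 + (-16 + (d - 6))² = 4 + (-16 + (-6 + d))² = 4 + (-22 + d)²)
√(466431 + y(-275)) = √(466431 + (4 + (-22 - 275)²)) = √(466431 + (4 + (-297)²)) = √(466431 + (4 + 88209)) = √(466431 + 88213) = √554644 = 2*√138661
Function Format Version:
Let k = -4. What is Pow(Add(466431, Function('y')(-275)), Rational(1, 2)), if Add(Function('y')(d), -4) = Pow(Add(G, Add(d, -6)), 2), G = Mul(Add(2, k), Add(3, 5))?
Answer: Mul(2, Pow(138661, Rational(1, 2))) ≈ 744.74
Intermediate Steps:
G = -16 (G = Mul(Add(2, -4), Add(3, 5)) = Mul(-2, 8) = -16)
Function('y')(d) = Add(4, Pow(Add(-22, d), 2)) (Function('y')(d) = Add(4, Pow(Add(-16, Add(d, -6)), 2)) = Add(4, Pow(Add(-16, Add(-6, d)), 2)) = Add(4, Pow(Add(-22, d), 2)))
Pow(Add(466431, Function('y')(-275)), Rational(1, 2)) = Pow(Add(466431, Add(4, Pow(Add(-22, -275), 2))), Rational(1, 2)) = Pow(Add(466431, Add(4, Pow(-297, 2))), Rational(1, 2)) = Pow(Add(466431, Add(4, 88209)), Rational(1, 2)) = Pow(Add(466431, 88213), Rational(1, 2)) = Pow(554644, Rational(1, 2)) = Mul(2, Pow(138661, Rational(1, 2)))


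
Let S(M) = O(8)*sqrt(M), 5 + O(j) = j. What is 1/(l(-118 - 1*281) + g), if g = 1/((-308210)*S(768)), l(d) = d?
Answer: -261981169246540800/104530486529369779199 + 14794080*sqrt(3)/104530486529369779199 ≈ -0.0025063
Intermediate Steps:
O(j) = -5 + j
S(M) = 3*sqrt(M) (S(M) = (-5 + 8)*sqrt(M) = 3*sqrt(M))
g = -sqrt(3)/44382240 (g = 1/((-308210)*((3*sqrt(768)))) = -sqrt(3)/144/308210 = -sqrt(3)/44382240 ≈ -3.9026e-8)
1/(l(-118 - 1*281) + g) = 1/((-118 - 1*281) - sqrt(3)/44382240) = 1/((-118 - 281) - sqrt(3)/44382240) = 1/(-399 - sqrt(3)/44382240)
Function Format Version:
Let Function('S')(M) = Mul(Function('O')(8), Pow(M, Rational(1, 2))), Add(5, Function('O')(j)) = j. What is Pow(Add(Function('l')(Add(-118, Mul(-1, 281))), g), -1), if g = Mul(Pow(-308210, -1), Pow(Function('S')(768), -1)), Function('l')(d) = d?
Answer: Add(Rational(-261981169246540800, 104530486529369779199), Mul(Rational(14794080, 104530486529369779199), Pow(3, Rational(1, 2)))) ≈ -0.0025063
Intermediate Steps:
Function('O')(j) = Add(-5, j)
Function('S')(M) = Mul(3, Pow(M, Rational(1, 2))) (Function('S')(M) = Mul(Add(-5, 8), Pow(M, Rational(1, 2))) = Mul(3, Pow(M, Rational(1, 2))))
g = Mul(Rational(-1, 44382240), Pow(3, Rational(1, 2))) (g = Mul(Pow(-308210, -1), Pow(Mul(3, Pow(768, Rational(1, 2))), -1)) = Mul(Rational(-1, 308210), Pow(Mul(3, Mul(16, Pow(3, Rational(1, 2)))), -1)) = Mul(Rational(-1, 308210), Pow(Mul(48, Pow(3, Rational(1, 2))), -1)) = Mul(Rational(-1, 308210), Mul(Rational(1, 144), Pow(3, Rational(1, 2)))) = Mul(Rational(-1, 44382240), Pow(3, Rational(1, 2))) ≈ -3.9026e-8)
Pow(Add(Function('l')(Add(-118, Mul(-1, 281))), g), -1) = Pow(Add(Add(-118, Mul(-1, 281)), Mul(Rational(-1, 44382240), Pow(3, Rational(1, 2)))), -1) = Pow(Add(Add(-118, -281), Mul(Rational(-1, 44382240), Pow(3, Rational(1, 2)))), -1) = Pow(Add(-399, Mul(Rational(-1, 44382240), Pow(3, Rational(1, 2)))), -1)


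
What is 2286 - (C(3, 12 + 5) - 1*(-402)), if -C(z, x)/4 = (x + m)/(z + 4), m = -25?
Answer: 13156/7 ≈ 1879.4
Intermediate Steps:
C(z, x) = -4*(-25 + x)/(4 + z) (C(z, x) = -4*(x - 25)/(z + 4) = -4*(-25 + x)/(4 + z))
2286 - (C(3, 12 + 5) - 1*(-402)) = 2286 - (4*(25 - (12 + 5))/(4 + 3) - 1*(-402)) = 2286 - (4*(25 - 1*17)/7 + 402) = 2286 - (4*(⅐)*(25 - 17) + 402) = 2286 - (4*(⅐)*8 + 402) = 2286 - (32/7 + 402) = 2286 - 1*2846/7 = 2286 - 2846/7 = 13156/7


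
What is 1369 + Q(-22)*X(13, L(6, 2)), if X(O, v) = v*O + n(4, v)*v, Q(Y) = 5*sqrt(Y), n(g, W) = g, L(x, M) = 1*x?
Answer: 1369 + 510*I*sqrt(22) ≈ 1369.0 + 2392.1*I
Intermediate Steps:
L(x, M) = x
X(O, v) = 4*v + O*v (X(O, v) = v*O + 4*v = O*v + 4*v = 4*v + O*v)
1369 + Q(-22)*X(13, L(6, 2)) = 1369 + (5*sqrt(-22))*(6*(4 + 13)) = 1369 + (5*(I*sqrt(22)))*(6*17) = 1369 + (5*I*sqrt(22))*102 = 1369 + 510*I*sqrt(22)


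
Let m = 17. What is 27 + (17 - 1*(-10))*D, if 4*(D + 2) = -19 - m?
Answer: -270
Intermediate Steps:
D = -11 (D = -2 + (-19 - 1*17)/4 = -2 + (-19 - 17)/4 = -2 + (¼)*(-36) = -2 - 9 = -11)
27 + (17 - 1*(-10))*D = 27 + (17 - 1*(-10))*(-11) = 27 + (17 + 10)*(-11) = 27 + 27*(-11) = 27 - 297 = -270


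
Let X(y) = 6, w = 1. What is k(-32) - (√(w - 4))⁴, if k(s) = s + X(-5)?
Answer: -35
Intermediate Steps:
k(s) = 6 + s (k(s) = s + 6 = 6 + s)
k(-32) - (√(w - 4))⁴ = (6 - 32) - (√(1 - 4))⁴ = -26 - (√(-3))⁴ = -26 - (I*√3)⁴ = -26 - 1*9 = -26 - 9 = -35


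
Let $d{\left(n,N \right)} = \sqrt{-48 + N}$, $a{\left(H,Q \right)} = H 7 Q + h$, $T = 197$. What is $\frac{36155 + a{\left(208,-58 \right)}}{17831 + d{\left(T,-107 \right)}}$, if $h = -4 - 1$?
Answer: $- \frac{430600819}{158972358} + \frac{24149 i \sqrt{155}}{158972358} \approx -2.7087 + 0.0018912 i$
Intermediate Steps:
$h = -5$ ($h = -4 - 1 = -5$)
$a{\left(H,Q \right)} = -5 + 7 H Q$ ($a{\left(H,Q \right)} = H 7 Q - 5 = 7 H Q - 5 = -5 + 7 H Q$)
$\frac{36155 + a{\left(208,-58 \right)}}{17831 + d{\left(T,-107 \right)}} = \frac{36155 + \left(-5 + 7 \cdot 208 \left(-58\right)\right)}{17831 + \sqrt{-48 - 107}} = \frac{36155 - 84453}{17831 + \sqrt{-155}} = \frac{36155 - 84453}{17831 + i \sqrt{155}} = - \frac{48298}{17831 + i \sqrt{155}}$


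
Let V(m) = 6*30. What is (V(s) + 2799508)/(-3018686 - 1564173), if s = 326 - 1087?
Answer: -2799688/4582859 ≈ -0.61090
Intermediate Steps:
s = -761
V(m) = 180
(V(s) + 2799508)/(-3018686 - 1564173) = (180 + 2799508)/(-3018686 - 1564173) = 2799688/(-4582859) = 2799688*(-1/4582859) = -2799688/4582859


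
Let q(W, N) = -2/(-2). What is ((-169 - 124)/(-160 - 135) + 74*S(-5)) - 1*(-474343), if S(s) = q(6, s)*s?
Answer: 139822328/295 ≈ 4.7397e+5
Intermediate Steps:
q(W, N) = 1 (q(W, N) = -2*(-½) = 1)
S(s) = s (S(s) = 1*s = s)
((-169 - 124)/(-160 - 135) + 74*S(-5)) - 1*(-474343) = ((-169 - 124)/(-160 - 135) + 74*(-5)) - 1*(-474343) = (-293/(-295) - 370) + 474343 = (-293*(-1/295) - 370) + 474343 = (293/295 - 370) + 474343 = -108857/295 + 474343 = 139822328/295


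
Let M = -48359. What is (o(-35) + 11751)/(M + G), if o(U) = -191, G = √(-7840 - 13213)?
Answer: -7554460/31602891 - 5780*I*√21053/1169306967 ≈ -0.23904 - 0.00071723*I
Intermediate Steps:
G = I*√21053 (G = √(-21053) = I*√21053 ≈ 145.1*I)
(o(-35) + 11751)/(M + G) = (-191 + 11751)/(-48359 + I*√21053) = 11560/(-48359 + I*√21053)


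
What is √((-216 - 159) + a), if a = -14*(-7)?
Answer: I*√277 ≈ 16.643*I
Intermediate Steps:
a = 98
√((-216 - 159) + a) = √((-216 - 159) + 98) = √(-375 + 98) = √(-277) = I*√277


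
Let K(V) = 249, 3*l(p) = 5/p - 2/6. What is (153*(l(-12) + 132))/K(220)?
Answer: 26877/332 ≈ 80.955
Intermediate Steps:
l(p) = -⅑ + 5/(3*p) (l(p) = (5/p - 2/6)/3 = (5/p - 2*⅙)/3 = (5/p - ⅓)/3 = (-⅓ + 5/p)/3 = -⅑ + 5/(3*p))
(153*(l(-12) + 132))/K(220) = (153*((⅑)*(15 - 1*(-12))/(-12) + 132))/249 = (153*((⅑)*(-1/12)*(15 + 12) + 132))*(1/249) = (153*((⅑)*(-1/12)*27 + 132))*(1/249) = (153*(-¼ + 132))*(1/249) = (153*(527/4))*(1/249) = (80631/4)*(1/249) = 26877/332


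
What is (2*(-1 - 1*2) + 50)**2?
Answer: 1936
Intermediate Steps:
(2*(-1 - 1*2) + 50)**2 = (2*(-1 - 2) + 50)**2 = (2*(-3) + 50)**2 = (-6 + 50)**2 = 44**2 = 1936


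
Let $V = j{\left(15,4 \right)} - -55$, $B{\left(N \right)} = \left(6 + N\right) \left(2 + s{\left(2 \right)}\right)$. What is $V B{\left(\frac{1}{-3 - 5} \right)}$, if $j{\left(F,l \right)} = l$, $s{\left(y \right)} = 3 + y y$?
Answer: $\frac{24957}{8} \approx 3119.6$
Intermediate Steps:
$s{\left(y \right)} = 3 + y^{2}$
$B{\left(N \right)} = 54 + 9 N$ ($B{\left(N \right)} = \left(6 + N\right) \left(2 + \left(3 + 2^{2}\right)\right) = \left(6 + N\right) \left(2 + \left(3 + 4\right)\right) = \left(6 + N\right) \left(2 + 7\right) = \left(6 + N\right) 9 = 54 + 9 N$)
$V = 59$ ($V = 4 - -55 = 4 + 55 = 59$)
$V B{\left(\frac{1}{-3 - 5} \right)} = 59 \left(54 + \frac{9}{-3 - 5}\right) = 59 \left(54 + \frac{9}{-8}\right) = 59 \left(54 + 9 \left(- \frac{1}{8}\right)\right) = 59 \left(54 - \frac{9}{8}\right) = 59 \cdot \frac{423}{8} = \frac{24957}{8}$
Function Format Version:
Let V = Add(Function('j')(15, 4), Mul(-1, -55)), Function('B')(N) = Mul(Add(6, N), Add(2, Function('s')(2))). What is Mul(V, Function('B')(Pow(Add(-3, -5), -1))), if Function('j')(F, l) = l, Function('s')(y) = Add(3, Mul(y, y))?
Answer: Rational(24957, 8) ≈ 3119.6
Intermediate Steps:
Function('s')(y) = Add(3, Pow(y, 2))
Function('B')(N) = Add(54, Mul(9, N)) (Function('B')(N) = Mul(Add(6, N), Add(2, Add(3, Pow(2, 2)))) = Mul(Add(6, N), Add(2, Add(3, 4))) = Mul(Add(6, N), Add(2, 7)) = Mul(Add(6, N), 9) = Add(54, Mul(9, N)))
V = 59 (V = Add(4, Mul(-1, -55)) = Add(4, 55) = 59)
Mul(V, Function('B')(Pow(Add(-3, -5), -1))) = Mul(59, Add(54, Mul(9, Pow(Add(-3, -5), -1)))) = Mul(59, Add(54, Mul(9, Pow(-8, -1)))) = Mul(59, Add(54, Mul(9, Rational(-1, 8)))) = Mul(59, Add(54, Rational(-9, 8))) = Mul(59, Rational(423, 8)) = Rational(24957, 8)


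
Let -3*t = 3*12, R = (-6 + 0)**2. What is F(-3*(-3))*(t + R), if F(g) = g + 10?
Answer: 456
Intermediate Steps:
F(g) = 10 + g
R = 36 (R = (-6)**2 = 36)
t = -12 ≈ -12.000
F(-3*(-3))*(t + R) = (10 - 3*(-3))*(-12 + 36) = (10 + 9)*24 = 19*24 = 456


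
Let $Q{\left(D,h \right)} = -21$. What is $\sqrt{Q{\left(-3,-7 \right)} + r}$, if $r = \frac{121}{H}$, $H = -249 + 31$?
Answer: $\frac{i \sqrt{1024382}}{218} \approx 4.6427 i$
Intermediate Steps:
$H = -218$
$r = - \frac{121}{218}$ ($r = \frac{121}{-218} = 121 \left(- \frac{1}{218}\right) = - \frac{121}{218} \approx -0.55505$)
$\sqrt{Q{\left(-3,-7 \right)} + r} = \sqrt{-21 - \frac{121}{218}} = \sqrt{- \frac{4699}{218}} = \frac{i \sqrt{1024382}}{218}$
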